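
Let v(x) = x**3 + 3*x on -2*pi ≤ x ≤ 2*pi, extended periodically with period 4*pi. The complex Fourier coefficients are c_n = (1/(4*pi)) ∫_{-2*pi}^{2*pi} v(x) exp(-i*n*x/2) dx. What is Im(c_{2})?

-3 + 4*pi**2

Since v is real-valued, Im(c_{2}) = -(1/(4*pi)) ∫_{-2*pi}^{2*pi} v(x) sin(x) dx = -b_{2}/2.
v is odd and sin(x) is odd, so the integrand is even: ∫_{-2*pi}^{2*pi} v(x) sin(x) dx = 2∫_0^{2*pi} v(x) sin(x) dx.
Integrating by parts three times (tabular method), an antiderivative of (x**3 + 3*x) sin(x) is -x**3*cos(x) + 3*x**2*sin(x) + 3*x*cos(x) - 3*sin(x); evaluating from 0 to 2*pi: ∫_{0}^{2*pi} (x**3 + 3*x) sin(x) dx = (-8*pi**3 + 6*pi) - (0) = -8*pi**3 + 6*pi.
So ∫_{-2*pi}^{2*pi} v(x) sin(x) dx = -16*pi**3 + 12*pi.
Hence Im(c_{2}) = (-1/(4*pi))·(-16*pi**3 + 12*pi) = -3 + 4*pi**2.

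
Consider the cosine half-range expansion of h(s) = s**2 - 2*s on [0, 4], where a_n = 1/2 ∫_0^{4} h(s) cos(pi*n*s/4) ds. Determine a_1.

-32/pi**2

a_1 = 1/2 ∫_0^{4} (s**2 - 2*s) cos(pi*s/4) ds.
Integrating by parts twice (tabular method), an antiderivative of (s**2 - 2*s) cos(pi*s/4) is 4*s**2*sin(pi*s/4)/pi - 8*s*sin(pi*s/4)/pi + 32*s*cos(pi*s/4)/pi**2 - 128*sin(pi*s/4)/pi**3 - 32*cos(pi*s/4)/pi**2; evaluating from 0 to 4: ∫_{0}^{4} (s**2 - 2*s) cos(pi*s/4) ds = (-96/pi**2) - (-32/pi**2) = -64/pi**2.
Hence a_1 = (1/2)·(-64/pi**2) = -32/pi**2.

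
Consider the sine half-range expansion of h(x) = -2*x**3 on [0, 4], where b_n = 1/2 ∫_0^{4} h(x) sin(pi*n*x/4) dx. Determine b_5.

b_5 = 1/2 ∫_0^{4} (-2*x**3) sin(5*pi*x/4) dx.
Integrating by parts three times (tabular method), an antiderivative of (-2*x**3) sin(5*pi*x/4) is 8*x**3*cos(5*pi*x/4)/(5*pi) - 96*x**2*sin(5*pi*x/4)/(25*pi**2) - 768*x*cos(5*pi*x/4)/(125*pi**3) + 3072*sin(5*pi*x/4)/(625*pi**4); evaluating from 0 to 4: ∫_{0}^{4} (-2*x**3) sin(5*pi*x/4) dx = (512*(6 - 25*pi**2)/(125*pi**3)) - (0) = 512*(6 - 25*pi**2)/(125*pi**3).
Hence b_5 = (1/2)·(512*(6 - 25*pi**2)/(125*pi**3)) = 256*(6 - 25*pi**2)/(125*pi**3).

256*(6 - 25*pi**2)/(125*pi**3)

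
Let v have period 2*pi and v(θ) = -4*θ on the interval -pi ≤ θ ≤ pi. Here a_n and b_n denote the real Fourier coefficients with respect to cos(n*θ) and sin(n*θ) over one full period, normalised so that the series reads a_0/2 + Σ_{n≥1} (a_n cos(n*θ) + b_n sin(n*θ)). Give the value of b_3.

b_3 = 1/pi ∫_{-pi}^{pi} v(θ) sin(3*θ) dθ.
v is odd and sin(3*θ) is odd, so the integrand is even and b_3 = 2/pi ∫_0^{pi} v(θ) sin(3*θ) dθ.
Integrating by parts (boundary term plus one more integral), an antiderivative of (-4*θ) sin(3*θ) is 4*θ*cos(3*θ)/3 - 4*sin(3*θ)/9; evaluating from 0 to pi: ∫_{0}^{pi} (-4*θ) sin(3*θ) dθ = (-4*pi/3) - (0) = -4*pi/3.
Hence b_3 = (2/pi)·(-4*pi/3) = -8/3.

-8/3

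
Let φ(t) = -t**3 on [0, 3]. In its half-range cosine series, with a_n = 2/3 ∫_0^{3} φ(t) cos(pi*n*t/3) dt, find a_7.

162*(-4 + 49*pi**2)/(2401*pi**4)

a_7 = 2/3 ∫_0^{3} (-t**3) cos(7*pi*t/3) dt.
Integrating by parts three times (tabular method), an antiderivative of (-t**3) cos(7*pi*t/3) is -3*t**3*sin(7*pi*t/3)/(7*pi) - 27*t**2*cos(7*pi*t/3)/(49*pi**2) + 162*t*sin(7*pi*t/3)/(343*pi**3) + 486*cos(7*pi*t/3)/(2401*pi**4); evaluating from 0 to 3: ∫_{0}^{3} (-t**3) cos(7*pi*t/3) dt = (243*(-2 + 49*pi**2)/(2401*pi**4)) - (486/(2401*pi**4)) = 243*(-4 + 49*pi**2)/(2401*pi**4).
Hence a_7 = (2/3)·(243*(-4 + 49*pi**2)/(2401*pi**4)) = 162*(-4 + 49*pi**2)/(2401*pi**4).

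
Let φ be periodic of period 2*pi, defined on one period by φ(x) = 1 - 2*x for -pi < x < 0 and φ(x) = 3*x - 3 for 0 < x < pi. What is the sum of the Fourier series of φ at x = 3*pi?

x = 3*pi differs from x = pi by 1 full period(s), and the series is 2*pi-periodic.
At x = pi the one-sided limits are φ(pi^-) = -3 + 3*pi and φ(pi^+) = 1 + 2*pi.
By Dirichlet's theorem the series converges to their average, [(-3 + 3*pi) + (1 + 2*pi)]/2 = -1 + 5*pi/2.

-1 + 5*pi/2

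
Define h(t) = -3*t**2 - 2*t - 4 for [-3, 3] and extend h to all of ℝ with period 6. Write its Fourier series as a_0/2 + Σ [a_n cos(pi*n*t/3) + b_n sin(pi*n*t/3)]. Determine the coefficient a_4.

-27/(4*pi**2)

a_4 = 1/3 ∫_{-3}^{3} h(t) cos(4*pi*t/3) dt.
Integrating by parts twice (tabular method), an antiderivative of (-3*t**2 - 2*t - 4) cos(4*pi*t/3) is -9*t**2*sin(4*pi*t/3)/(4*pi) - 3*t*sin(4*pi*t/3)/(2*pi) - 27*t*cos(4*pi*t/3)/(8*pi**2) - 3*sin(4*pi*t/3)/pi + 81*sin(4*pi*t/3)/(32*pi**3) - 9*cos(4*pi*t/3)/(8*pi**2); evaluating from -3 to 3: ∫_{-3}^{3} (-3*t**2 - 2*t - 4) cos(4*pi*t/3) dt = (-45/(4*pi**2)) - (9/pi**2) = -81/(4*pi**2).
Hence a_4 = (1/3)·(-81/(4*pi**2)) = -27/(4*pi**2).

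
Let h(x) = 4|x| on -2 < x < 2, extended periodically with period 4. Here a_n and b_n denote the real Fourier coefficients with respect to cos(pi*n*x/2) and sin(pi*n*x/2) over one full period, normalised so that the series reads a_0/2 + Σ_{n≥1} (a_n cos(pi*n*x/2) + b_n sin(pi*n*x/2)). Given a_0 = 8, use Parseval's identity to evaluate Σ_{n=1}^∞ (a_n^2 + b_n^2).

32/3

Parseval: a_0^2/2 + Σ_{n≥1} (a_n^2+b_n^2) = 1/2 ∫_{-2}^{2} h(x)^2 dx = 128/3.
Subtract a_0^2/2 = 32: Σ (a_n^2+b_n^2) = 32/3.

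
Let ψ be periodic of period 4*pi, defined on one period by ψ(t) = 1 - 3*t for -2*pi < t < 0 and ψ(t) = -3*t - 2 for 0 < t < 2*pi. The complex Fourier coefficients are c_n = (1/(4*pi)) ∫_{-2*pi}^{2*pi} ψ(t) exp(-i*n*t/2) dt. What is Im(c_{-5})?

3*(-2*pi - 1)/(5*pi)

Since ψ is real-valued, Im(c_{-5}) = -(1/(4*pi)) ∫_{-2*pi}^{2*pi} ψ(t) sin(-5*t/2) dt = b_{5}/2.
Split the integral at the breakpoints.
Integrating by parts (boundary term plus one more integral), an antiderivative of (1 - 3*t) sin(-5*t/2) is -6*t*cos(5*t/2)/5 + 12*sin(5*t/2)/25 + 2*cos(5*t/2)/5; evaluating from -2*pi to 0: ∫_{-2*pi}^{0} (1 - 3*t) sin(-5*t/2) dt = (2/5) - (-12*pi/5 - 2/5) = 4/5 + 12*pi/5.
Integrating by parts (boundary term plus one more integral), an antiderivative of (-3*t - 2) sin(-5*t/2) is -6*t*cos(5*t/2)/5 + 12*sin(5*t/2)/25 - 4*cos(5*t/2)/5; evaluating from 0 to 2*pi: ∫_{0}^{2*pi} (-3*t - 2) sin(-5*t/2) dt = (4/5 + 12*pi/5) - (-4/5) = 8/5 + 12*pi/5.
So ∫_{-2*pi}^{2*pi} ψ(t) sin(-5*t/2) dt = 12/5 + 24*pi/5.
Hence Im(c_{-5}) = (-1/(4*pi))·(12/5 + 24*pi/5) = 3*(-2*pi - 1)/(5*pi).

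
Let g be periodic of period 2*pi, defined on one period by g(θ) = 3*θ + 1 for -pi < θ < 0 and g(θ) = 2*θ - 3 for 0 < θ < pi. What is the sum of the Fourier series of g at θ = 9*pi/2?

-3 + pi

θ = 9*pi/2 differs from θ = pi/2 by 2 full period(s), and the series is 2*pi-periodic.
g is continuous at θ = pi/2 with value -3 + pi, so the series converges to -3 + pi there.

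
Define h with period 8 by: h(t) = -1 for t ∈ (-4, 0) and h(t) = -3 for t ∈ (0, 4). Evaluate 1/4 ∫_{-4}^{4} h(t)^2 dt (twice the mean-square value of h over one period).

10

1/4 ∫_{-4}^{4} h(t)^2 dt = 1/4 · (40) = 10.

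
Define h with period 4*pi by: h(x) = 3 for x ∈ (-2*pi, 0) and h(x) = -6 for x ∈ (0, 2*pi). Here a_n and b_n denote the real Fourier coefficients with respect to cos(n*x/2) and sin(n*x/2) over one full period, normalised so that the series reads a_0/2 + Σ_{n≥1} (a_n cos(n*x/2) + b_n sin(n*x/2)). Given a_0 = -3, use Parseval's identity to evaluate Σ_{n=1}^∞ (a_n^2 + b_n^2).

Parseval: a_0^2/2 + Σ_{n≥1} (a_n^2+b_n^2) = (1/(2*pi)) ∫_{-2*pi}^{2*pi} h(x)^2 dx = 45.
Subtract a_0^2/2 = 9/2: Σ (a_n^2+b_n^2) = 81/2.

81/2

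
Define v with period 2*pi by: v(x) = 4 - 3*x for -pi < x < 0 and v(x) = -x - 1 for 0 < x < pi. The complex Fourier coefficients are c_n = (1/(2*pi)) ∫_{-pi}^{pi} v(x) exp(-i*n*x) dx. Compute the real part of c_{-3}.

Since v is real-valued, Re(c_{-3}) = (1/(2*pi)) ∫_{-pi}^{pi} v(x) cos(-3*x) dx = a_{3}/2.
Split the integral at the breakpoints.
Integrating by parts (boundary term plus one more integral), an antiderivative of (4 - 3*x) cos(-3*x) is -x*sin(3*x) + 4*sin(3*x)/3 - cos(3*x)/3; evaluating from -pi to 0: ∫_{-pi}^{0} (4 - 3*x) cos(-3*x) dx = (-1/3) - (1/3) = -2/3.
Integrating by parts (boundary term plus one more integral), an antiderivative of (-x - 1) cos(-3*x) is -x*sin(3*x)/3 - sin(3*x)/3 - cos(3*x)/9; evaluating from 0 to pi: ∫_{0}^{pi} (-x - 1) cos(-3*x) dx = (1/9) - (-1/9) = 2/9.
So ∫_{-pi}^{pi} v(x) cos(-3*x) dx = -4/9.
Hence Re(c_{-3}) = (1/(2*pi))·(-4/9) = -2/(9*pi).

-2/(9*pi)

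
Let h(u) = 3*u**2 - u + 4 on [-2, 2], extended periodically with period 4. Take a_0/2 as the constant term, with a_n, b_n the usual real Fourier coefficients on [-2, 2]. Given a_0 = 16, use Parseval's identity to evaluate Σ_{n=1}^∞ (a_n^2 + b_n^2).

Parseval: a_0^2/2 + Σ_{n≥1} (a_n^2+b_n^2) = 1/2 ∫_{-2}^{2} h(u)^2 du = 2344/15.
Subtract a_0^2/2 = 128: Σ (a_n^2+b_n^2) = 424/15.

424/15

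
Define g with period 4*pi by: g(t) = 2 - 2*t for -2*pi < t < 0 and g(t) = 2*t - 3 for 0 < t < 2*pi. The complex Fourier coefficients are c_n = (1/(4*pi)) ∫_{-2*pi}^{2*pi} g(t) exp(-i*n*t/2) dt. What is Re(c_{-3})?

-8/(9*pi)

Since g is real-valued, Re(c_{-3}) = (1/(4*pi)) ∫_{-2*pi}^{2*pi} g(t) cos(-3*t/2) dt = a_{3}/2.
Split the integral at the breakpoints.
Integrating by parts (boundary term plus one more integral), an antiderivative of (2 - 2*t) cos(-3*t/2) is -4*t*sin(3*t/2)/3 + 4*sin(3*t/2)/3 - 8*cos(3*t/2)/9; evaluating from -2*pi to 0: ∫_{-2*pi}^{0} (2 - 2*t) cos(-3*t/2) dt = (-8/9) - (8/9) = -16/9.
Integrating by parts (boundary term plus one more integral), an antiderivative of (2*t - 3) cos(-3*t/2) is 4*t*sin(3*t/2)/3 - 2*sin(3*t/2) + 8*cos(3*t/2)/9; evaluating from 0 to 2*pi: ∫_{0}^{2*pi} (2*t - 3) cos(-3*t/2) dt = (-8/9) - (8/9) = -16/9.
So ∫_{-2*pi}^{2*pi} g(t) cos(-3*t/2) dt = -32/9.
Hence Re(c_{-3}) = (1/(4*pi))·(-32/9) = -8/(9*pi).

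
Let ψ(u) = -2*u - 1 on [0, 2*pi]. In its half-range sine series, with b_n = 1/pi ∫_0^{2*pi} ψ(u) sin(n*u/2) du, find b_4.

b_4 = 1/pi ∫_0^{2*pi} (-2*u - 1) sin(2*u) du.
Integrating by parts (boundary term plus one more integral), an antiderivative of (-2*u - 1) sin(2*u) is u*cos(2*u) - sin(2*u)/2 + cos(2*u)/2; evaluating from 0 to 2*pi: ∫_{0}^{2*pi} (-2*u - 1) sin(2*u) du = (1/2 + 2*pi) - (1/2) = 2*pi.
Hence b_4 = (1/pi)·(2*pi) = 2.

2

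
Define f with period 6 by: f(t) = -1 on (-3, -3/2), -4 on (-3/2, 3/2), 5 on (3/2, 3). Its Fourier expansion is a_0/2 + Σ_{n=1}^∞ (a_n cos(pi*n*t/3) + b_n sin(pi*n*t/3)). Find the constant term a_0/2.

-1

a_0 = 1/3 ∫_{-3}^{3} f(t) dt = 1/3 · (-6) = -2.
So the constant term a_0/2 = -1.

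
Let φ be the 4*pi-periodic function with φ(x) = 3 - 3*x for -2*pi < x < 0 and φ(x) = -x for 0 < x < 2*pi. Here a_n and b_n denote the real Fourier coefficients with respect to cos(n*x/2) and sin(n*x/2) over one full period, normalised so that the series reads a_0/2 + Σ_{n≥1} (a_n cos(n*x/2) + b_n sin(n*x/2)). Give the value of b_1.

b_1 = (1/(2*pi)) ∫_{-2*pi}^{2*pi} φ(x) sin(x/2) dx.
Split the integral at the breakpoints.
Integrating by parts (boundary term plus one more integral), an antiderivative of (3 - 3*x) sin(x/2) is 6*x*cos(x/2) - 12*sin(x/2) - 6*cos(x/2); evaluating from -2*pi to 0: ∫_{-2*pi}^{0} (3 - 3*x) sin(x/2) dx = (-6) - (6 + 12*pi) = -12*pi - 12.
Integrating by parts (boundary term plus one more integral), an antiderivative of (-x) sin(x/2) is 2*x*cos(x/2) - 4*sin(x/2); evaluating from 0 to 2*pi: ∫_{0}^{2*pi} (-x) sin(x/2) dx = (-4*pi) - (0) = -4*pi.
Summing the pieces and multiplying by (1/(2*pi)) gives b_1 = -8 - 6/pi.

-8 - 6/pi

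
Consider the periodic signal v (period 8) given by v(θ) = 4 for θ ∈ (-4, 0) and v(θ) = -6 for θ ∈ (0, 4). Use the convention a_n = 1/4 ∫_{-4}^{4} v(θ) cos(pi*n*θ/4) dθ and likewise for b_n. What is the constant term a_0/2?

-1

a_0 = 1/4 ∫_{-4}^{4} v(θ) dθ = 1/4 · (-8) = -2.
So the constant term a_0/2 = -1.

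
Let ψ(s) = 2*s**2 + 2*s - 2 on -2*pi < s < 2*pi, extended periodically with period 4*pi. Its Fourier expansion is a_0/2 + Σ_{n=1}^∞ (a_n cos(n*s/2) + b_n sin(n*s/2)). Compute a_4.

2

a_4 = (1/(2*pi)) ∫_{-2*pi}^{2*pi} ψ(s) cos(2*s) ds.
Integrating by parts twice (tabular method), an antiderivative of (2*s**2 + 2*s - 2) cos(2*s) is s**2*sin(2*s) + s*sin(2*s) + s*cos(2*s) - 3*sin(2*s)/2 + cos(2*s)/2; evaluating from -2*pi to 2*pi: ∫_{-2*pi}^{2*pi} (2*s**2 + 2*s - 2) cos(2*s) ds = (1/2 + 2*pi) - (1/2 - 2*pi) = 4*pi.
Hence a_4 = (1/(2*pi))·(4*pi) = 2.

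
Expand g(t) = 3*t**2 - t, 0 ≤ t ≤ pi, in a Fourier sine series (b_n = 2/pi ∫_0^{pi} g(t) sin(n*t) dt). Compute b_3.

-2/3 - 8/(9*pi) + 2*pi

b_3 = 2/pi ∫_0^{pi} (3*t**2 - t) sin(3*t) dt.
Integrating by parts twice (tabular method), an antiderivative of (3*t**2 - t) sin(3*t) is -t**2*cos(3*t) + 2*t*sin(3*t)/3 + t*cos(3*t)/3 - sin(3*t)/9 + 2*cos(3*t)/9; evaluating from 0 to pi: ∫_{0}^{pi} (3*t**2 - t) sin(3*t) dt = (-pi/3 - 2/9 + pi**2) - (2/9) = -pi/3 - 4/9 + pi**2.
Hence b_3 = (2/pi)·(-pi/3 - 4/9 + pi**2) = -2/3 - 8/(9*pi) + 2*pi.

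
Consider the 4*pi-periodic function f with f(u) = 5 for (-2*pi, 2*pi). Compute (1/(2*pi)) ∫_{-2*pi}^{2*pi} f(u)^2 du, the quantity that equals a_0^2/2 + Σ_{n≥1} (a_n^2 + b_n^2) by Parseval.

(1/(2*pi)) ∫_{-2*pi}^{2*pi} f(u)^2 du = (1/(2*pi)) · (100*pi) = 50.

50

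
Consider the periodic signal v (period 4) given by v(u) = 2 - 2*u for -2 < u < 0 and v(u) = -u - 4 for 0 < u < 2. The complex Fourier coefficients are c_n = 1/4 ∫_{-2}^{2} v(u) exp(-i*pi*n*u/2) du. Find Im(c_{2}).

-3/(2*pi)

Since v is real-valued, Im(c_{2}) = -1/4 ∫_{-2}^{2} v(u) sin(pi*u) du = -b_{2}/2.
Split the integral at the breakpoints.
Integrating by parts (boundary term plus one more integral), an antiderivative of (2 - 2*u) sin(pi*u) is 2*u*cos(pi*u)/pi - 2*sin(pi*u)/pi**2 - 2*cos(pi*u)/pi; evaluating from -2 to 0: ∫_{-2}^{0} (2 - 2*u) sin(pi*u) du = (-2/pi) - (-6/pi) = 4/pi.
Integrating by parts (boundary term plus one more integral), an antiderivative of (-u - 4) sin(pi*u) is u*cos(pi*u)/pi - sin(pi*u)/pi**2 + 4*cos(pi*u)/pi; evaluating from 0 to 2: ∫_{0}^{2} (-u - 4) sin(pi*u) du = (6/pi) - (4/pi) = 2/pi.
So ∫_{-2}^{2} v(u) sin(pi*u) du = 6/pi.
Hence Im(c_{2}) = (-1/4)·(6/pi) = -3/(2*pi).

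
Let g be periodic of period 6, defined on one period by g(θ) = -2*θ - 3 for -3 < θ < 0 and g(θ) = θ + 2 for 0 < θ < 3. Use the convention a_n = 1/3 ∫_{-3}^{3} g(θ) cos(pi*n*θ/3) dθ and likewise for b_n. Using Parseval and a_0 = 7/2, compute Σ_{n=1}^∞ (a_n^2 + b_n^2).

79/8

Parseval: a_0^2/2 + Σ_{n≥1} (a_n^2+b_n^2) = 1/3 ∫_{-3}^{3} g(θ)^2 dθ = 16.
Subtract a_0^2/2 = 49/8: Σ (a_n^2+b_n^2) = 79/8.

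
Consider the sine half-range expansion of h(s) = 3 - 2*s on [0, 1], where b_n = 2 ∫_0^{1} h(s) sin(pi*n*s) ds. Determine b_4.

b_4 = 2 ∫_0^{1} (3 - 2*s) sin(4*pi*s) ds.
Integrating by parts (boundary term plus one more integral), an antiderivative of (3 - 2*s) sin(4*pi*s) is s*cos(4*pi*s)/(2*pi) - sin(4*pi*s)/(8*pi**2) - 3*cos(4*pi*s)/(4*pi); evaluating from 0 to 1: ∫_{0}^{1} (3 - 2*s) sin(4*pi*s) ds = (-1/(4*pi)) - (-3/(4*pi)) = 1/(2*pi).
Hence b_4 = 2·(1/(2*pi)) = 1/pi.

1/pi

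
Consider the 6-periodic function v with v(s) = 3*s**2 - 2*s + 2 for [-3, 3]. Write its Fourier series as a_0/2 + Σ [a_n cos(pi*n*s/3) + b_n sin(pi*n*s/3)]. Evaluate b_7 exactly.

-12/(7*pi)

b_7 = 1/3 ∫_{-3}^{3} v(s) sin(7*pi*s/3) ds.
Integrating by parts twice (tabular method), an antiderivative of (3*s**2 - 2*s + 2) sin(7*pi*s/3) is -9*s**2*cos(7*pi*s/3)/(7*pi) + 54*s*sin(7*pi*s/3)/(49*pi**2) + 6*s*cos(7*pi*s/3)/(7*pi) - 18*sin(7*pi*s/3)/(49*pi**2) - 6*cos(7*pi*s/3)/(7*pi) + 162*cos(7*pi*s/3)/(343*pi**3); evaluating from -3 to 3: ∫_{-3}^{3} (3*s**2 - 2*s + 2) sin(7*pi*s/3) ds = (3*(-54 + 1127*pi**2)/(343*pi**3)) - (-162/(343*pi**3) + 15/pi) = -36/(7*pi).
Hence b_7 = (1/3)·(-36/(7*pi)) = -12/(7*pi).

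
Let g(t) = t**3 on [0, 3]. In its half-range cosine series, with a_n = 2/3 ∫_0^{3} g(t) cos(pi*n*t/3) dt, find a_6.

a_6 = 2/3 ∫_0^{3} (t**3) cos(2*pi*t) dt.
Integrating by parts three times (tabular method), an antiderivative of (t**3) cos(2*pi*t) is t**3*sin(2*pi*t)/(2*pi) + 3*t**2*cos(2*pi*t)/(4*pi**2) - 3*t*sin(2*pi*t)/(4*pi**3) - 3*cos(2*pi*t)/(8*pi**4); evaluating from 0 to 3: ∫_{0}^{3} (t**3) cos(2*pi*t) dt = (3*(-1 + 18*pi**2)/(8*pi**4)) - (-3/(8*pi**4)) = 27/(4*pi**2).
Hence a_6 = (2/3)·(27/(4*pi**2)) = 9/(2*pi**2).

9/(2*pi**2)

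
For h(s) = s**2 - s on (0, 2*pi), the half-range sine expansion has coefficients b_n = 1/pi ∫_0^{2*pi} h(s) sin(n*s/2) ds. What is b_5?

4*(-25*pi - 8 + 50*pi**2)/(125*pi)

b_5 = 1/pi ∫_0^{2*pi} (s**2 - s) sin(5*s/2) ds.
Integrating by parts twice (tabular method), an antiderivative of (s**2 - s) sin(5*s/2) is -2*s**2*cos(5*s/2)/5 + 8*s*sin(5*s/2)/25 + 2*s*cos(5*s/2)/5 - 4*sin(5*s/2)/25 + 16*cos(5*s/2)/125; evaluating from 0 to 2*pi: ∫_{0}^{2*pi} (s**2 - s) sin(5*s/2) ds = (-4*pi/5 - 16/125 + 8*pi**2/5) - (16/125) = -4*pi/5 - 32/125 + 8*pi**2/5.
Hence b_5 = (1/pi)·(-4*pi/5 - 32/125 + 8*pi**2/5) = 4*(-25*pi - 8 + 50*pi**2)/(125*pi).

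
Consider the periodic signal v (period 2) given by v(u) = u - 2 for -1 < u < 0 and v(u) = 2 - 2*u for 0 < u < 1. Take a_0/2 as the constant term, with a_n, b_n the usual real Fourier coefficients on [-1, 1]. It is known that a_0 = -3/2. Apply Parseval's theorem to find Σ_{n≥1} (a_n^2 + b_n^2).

157/24

Parseval: a_0^2/2 + Σ_{n≥1} (a_n^2+b_n^2) = ∫_{-1}^{1} v(u)^2 du = 23/3.
Subtract a_0^2/2 = 9/8: Σ (a_n^2+b_n^2) = 157/24.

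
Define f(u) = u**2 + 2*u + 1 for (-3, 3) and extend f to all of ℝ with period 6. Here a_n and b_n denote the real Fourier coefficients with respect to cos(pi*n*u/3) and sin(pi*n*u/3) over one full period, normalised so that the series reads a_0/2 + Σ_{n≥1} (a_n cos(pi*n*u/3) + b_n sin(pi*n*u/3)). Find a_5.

-36/(25*pi**2)

a_5 = 1/3 ∫_{-3}^{3} f(u) cos(5*pi*u/3) du.
Integrating by parts twice (tabular method), an antiderivative of (u**2 + 2*u + 1) cos(5*pi*u/3) is 3*u**2*sin(5*pi*u/3)/(5*pi) + 6*u*sin(5*pi*u/3)/(5*pi) + 18*u*cos(5*pi*u/3)/(25*pi**2) - 54*sin(5*pi*u/3)/(125*pi**3) + 3*sin(5*pi*u/3)/(5*pi) + 18*cos(5*pi*u/3)/(25*pi**2); evaluating from -3 to 3: ∫_{-3}^{3} (u**2 + 2*u + 1) cos(5*pi*u/3) du = (-72/(25*pi**2)) - (36/(25*pi**2)) = -108/(25*pi**2).
Hence a_5 = (1/3)·(-108/(25*pi**2)) = -36/(25*pi**2).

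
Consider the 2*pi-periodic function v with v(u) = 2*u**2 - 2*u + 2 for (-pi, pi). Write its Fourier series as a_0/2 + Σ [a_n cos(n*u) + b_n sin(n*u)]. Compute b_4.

b_4 = 1/pi ∫_{-pi}^{pi} v(u) sin(4*u) du.
Integrating by parts twice (tabular method), an antiderivative of (2*u**2 - 2*u + 2) sin(4*u) is -u**2*cos(4*u)/2 + u*sin(4*u)/4 + u*cos(4*u)/2 - sin(4*u)/8 - 7*cos(4*u)/16; evaluating from -pi to pi: ∫_{-pi}^{pi} (2*u**2 - 2*u + 2) sin(4*u) du = (-pi**2/2 - 7/16 + pi/2) - (-pi**2/2 - pi/2 - 7/16) = pi.
Hence b_4 = (1/pi)·(pi) = 1.

1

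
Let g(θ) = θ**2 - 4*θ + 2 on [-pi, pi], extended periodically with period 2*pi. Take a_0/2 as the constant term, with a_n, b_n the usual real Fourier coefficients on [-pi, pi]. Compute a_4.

a_4 = 1/pi ∫_{-pi}^{pi} g(θ) cos(4*θ) dθ.
Integrating by parts twice (tabular method), an antiderivative of (θ**2 - 4*θ + 2) cos(4*θ) is θ**2*sin(4*θ)/4 - θ*sin(4*θ) + θ*cos(4*θ)/8 + 15*sin(4*θ)/32 - cos(4*θ)/4; evaluating from -pi to pi: ∫_{-pi}^{pi} (θ**2 - 4*θ + 2) cos(4*θ) dθ = (-1/4 + pi/8) - (-pi/8 - 1/4) = pi/4.
Hence a_4 = (1/pi)·(pi/4) = 1/4.

1/4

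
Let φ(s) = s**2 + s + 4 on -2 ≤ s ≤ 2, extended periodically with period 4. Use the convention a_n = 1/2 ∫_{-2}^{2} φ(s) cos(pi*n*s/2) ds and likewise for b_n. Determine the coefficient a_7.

-16/(49*pi**2)

a_7 = 1/2 ∫_{-2}^{2} φ(s) cos(7*pi*s/2) ds.
Integrating by parts twice (tabular method), an antiderivative of (s**2 + s + 4) cos(7*pi*s/2) is 2*s**2*sin(7*pi*s/2)/(7*pi) + 2*s*sin(7*pi*s/2)/(7*pi) + 8*s*cos(7*pi*s/2)/(49*pi**2) - 16*sin(7*pi*s/2)/(343*pi**3) + 8*sin(7*pi*s/2)/(7*pi) + 4*cos(7*pi*s/2)/(49*pi**2); evaluating from -2 to 2: ∫_{-2}^{2} (s**2 + s + 4) cos(7*pi*s/2) ds = (-20/(49*pi**2)) - (12/(49*pi**2)) = -32/(49*pi**2).
Hence a_7 = (1/2)·(-32/(49*pi**2)) = -16/(49*pi**2).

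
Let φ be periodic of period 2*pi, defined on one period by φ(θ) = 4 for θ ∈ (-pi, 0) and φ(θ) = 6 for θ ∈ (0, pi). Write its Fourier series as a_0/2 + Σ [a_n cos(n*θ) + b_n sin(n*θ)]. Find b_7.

b_7 = 1/pi ∫_{-pi}^{pi} φ(θ) sin(7*θ) dθ.
Split the integral at the breakpoints.
Directly, an antiderivative of (4) sin(7*θ) is -4*cos(7*θ)/7; evaluating from -pi to 0: ∫_{-pi}^{0} (4) sin(7*θ) dθ = (-4/7) - (4/7) = -8/7.
Directly, an antiderivative of (6) sin(7*θ) is -6*cos(7*θ)/7; evaluating from 0 to pi: ∫_{0}^{pi} (6) sin(7*θ) dθ = (6/7) - (-6/7) = 12/7.
Summing the pieces and multiplying by (1/pi) gives b_7 = 4/(7*pi).

4/(7*pi)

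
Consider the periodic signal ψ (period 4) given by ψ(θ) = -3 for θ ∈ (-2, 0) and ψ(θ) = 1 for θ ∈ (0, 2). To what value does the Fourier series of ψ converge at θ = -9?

θ = -9 differs from θ = -1 by -2 full period(s), and the series is 4-periodic.
ψ is continuous at θ = -1 with value -3, so the series converges to -3 there.

-3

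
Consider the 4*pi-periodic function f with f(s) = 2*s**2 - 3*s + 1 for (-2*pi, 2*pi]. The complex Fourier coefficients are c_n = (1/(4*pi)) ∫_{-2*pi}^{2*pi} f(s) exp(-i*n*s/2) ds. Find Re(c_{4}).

Since f is real-valued, Re(c_{4}) = (1/(4*pi)) ∫_{-2*pi}^{2*pi} f(s) cos(2*s) ds = a_{4}/2.
Integrating by parts twice (tabular method), an antiderivative of (2*s**2 - 3*s + 1) cos(2*s) is s**2*sin(2*s) - 3*s*sin(2*s)/2 + s*cos(2*s) - 3*cos(2*s)/4; evaluating from -2*pi to 2*pi: ∫_{-2*pi}^{2*pi} (2*s**2 - 3*s + 1) cos(2*s) ds = (-3/4 + 2*pi) - (-2*pi - 3/4) = 4*pi.
Hence Re(c_{4}) = (1/(4*pi))·(4*pi) = 1.

1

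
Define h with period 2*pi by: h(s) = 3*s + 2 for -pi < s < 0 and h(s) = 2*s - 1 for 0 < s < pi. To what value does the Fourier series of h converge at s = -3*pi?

1/2 - pi/2

s = -3*pi differs from s = pi by -2 full period(s), and the series is 2*pi-periodic.
At s = pi the one-sided limits are h(pi^-) = -1 + 2*pi and h(pi^+) = 2 - 3*pi.
By Dirichlet's theorem the series converges to their average, [(-1 + 2*pi) + (2 - 3*pi)]/2 = 1/2 - pi/2.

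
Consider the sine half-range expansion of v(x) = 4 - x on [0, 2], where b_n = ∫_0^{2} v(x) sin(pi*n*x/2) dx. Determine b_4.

1/pi

b_4 = ∫_0^{2} (4 - x) sin(2*pi*x) dx.
Integrating by parts (boundary term plus one more integral), an antiderivative of (4 - x) sin(2*pi*x) is x*cos(2*pi*x)/(2*pi) - sin(2*pi*x)/(4*pi**2) - 2*cos(2*pi*x)/pi; evaluating from 0 to 2: ∫_{0}^{2} (4 - x) sin(2*pi*x) dx = (-1/pi) - (-2/pi) = 1/pi.
Hence b_4 = 1/pi.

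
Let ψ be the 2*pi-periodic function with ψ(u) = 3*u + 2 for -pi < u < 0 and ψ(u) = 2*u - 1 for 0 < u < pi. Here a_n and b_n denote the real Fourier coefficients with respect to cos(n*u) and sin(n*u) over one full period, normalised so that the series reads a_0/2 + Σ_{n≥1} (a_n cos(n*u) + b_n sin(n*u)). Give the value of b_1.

b_1 = 1/pi ∫_{-pi}^{pi} ψ(u) sin(u) du.
Split the integral at the breakpoints.
Integrating by parts (boundary term plus one more integral), an antiderivative of (3*u + 2) sin(u) is -3*u*cos(u) + 3*sin(u) - 2*cos(u); evaluating from -pi to 0: ∫_{-pi}^{0} (3*u + 2) sin(u) du = (-2) - (2 - 3*pi) = -4 + 3*pi.
Integrating by parts (boundary term plus one more integral), an antiderivative of (2*u - 1) sin(u) is -2*u*cos(u) + 2*sin(u) + cos(u); evaluating from 0 to pi: ∫_{0}^{pi} (2*u - 1) sin(u) du = (-1 + 2*pi) - (1) = -2 + 2*pi.
Summing the pieces and multiplying by (1/pi) gives b_1 = 5 - 6/pi.

5 - 6/pi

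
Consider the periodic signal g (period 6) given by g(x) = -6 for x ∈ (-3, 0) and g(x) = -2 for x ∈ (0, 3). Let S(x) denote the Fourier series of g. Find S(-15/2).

x = -15/2 differs from x = -3/2 by -1 full period(s), and the series is 6-periodic.
g is continuous at x = -3/2 with value -6, so the series converges to -6 there.

-6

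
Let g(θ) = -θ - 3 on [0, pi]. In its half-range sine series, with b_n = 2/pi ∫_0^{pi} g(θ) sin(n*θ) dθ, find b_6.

1/3

b_6 = 2/pi ∫_0^{pi} (-θ - 3) sin(6*θ) dθ.
Integrating by parts (boundary term plus one more integral), an antiderivative of (-θ - 3) sin(6*θ) is θ*cos(6*θ)/6 - sin(6*θ)/36 + cos(6*θ)/2; evaluating from 0 to pi: ∫_{0}^{pi} (-θ - 3) sin(6*θ) dθ = (1/2 + pi/6) - (1/2) = pi/6.
Hence b_6 = (2/pi)·(pi/6) = 1/3.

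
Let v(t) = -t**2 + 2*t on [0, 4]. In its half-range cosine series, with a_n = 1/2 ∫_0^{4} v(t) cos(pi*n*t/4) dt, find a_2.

a_2 = 1/2 ∫_0^{4} (-t**2 + 2*t) cos(pi*t/2) dt.
Integrating by parts twice (tabular method), an antiderivative of (-t**2 + 2*t) cos(pi*t/2) is -2*t**2*sin(pi*t/2)/pi + 4*t*sin(pi*t/2)/pi - 8*t*cos(pi*t/2)/pi**2 + 16*sin(pi*t/2)/pi**3 + 8*cos(pi*t/2)/pi**2; evaluating from 0 to 4: ∫_{0}^{4} (-t**2 + 2*t) cos(pi*t/2) dt = (-24/pi**2) - (8/pi**2) = -32/pi**2.
Hence a_2 = (1/2)·(-32/pi**2) = -16/pi**2.

-16/pi**2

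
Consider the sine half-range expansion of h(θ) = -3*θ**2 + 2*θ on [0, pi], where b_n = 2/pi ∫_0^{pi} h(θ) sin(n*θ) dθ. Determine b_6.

b_6 = 2/pi ∫_0^{pi} (-3*θ**2 + 2*θ) sin(6*θ) dθ.
Integrating by parts twice (tabular method), an antiderivative of (-3*θ**2 + 2*θ) sin(6*θ) is θ**2*cos(6*θ)/2 - θ*sin(6*θ)/6 - θ*cos(6*θ)/3 + sin(6*θ)/18 - cos(6*θ)/36; evaluating from 0 to pi: ∫_{0}^{pi} (-3*θ**2 + 2*θ) sin(6*θ) dθ = (-pi/3 - 1/36 + pi**2/2) - (-1/36) = pi*(-2 + 3*pi)/6.
Hence b_6 = (2/pi)·(pi*(-2 + 3*pi)/6) = -2/3 + pi.

-2/3 + pi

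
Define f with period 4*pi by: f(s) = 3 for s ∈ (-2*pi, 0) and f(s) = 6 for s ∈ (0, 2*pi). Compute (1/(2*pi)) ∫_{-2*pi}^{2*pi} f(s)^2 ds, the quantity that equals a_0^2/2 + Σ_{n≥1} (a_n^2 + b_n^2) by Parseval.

(1/(2*pi)) ∫_{-2*pi}^{2*pi} f(s)^2 ds = (1/(2*pi)) · (90*pi) = 45.

45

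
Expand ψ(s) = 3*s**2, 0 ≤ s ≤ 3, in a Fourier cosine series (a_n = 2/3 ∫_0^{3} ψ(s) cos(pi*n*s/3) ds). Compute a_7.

a_7 = 2/3 ∫_0^{3} (3*s**2) cos(7*pi*s/3) ds.
Integrating by parts twice (tabular method), an antiderivative of (3*s**2) cos(7*pi*s/3) is 9*s**2*sin(7*pi*s/3)/(7*pi) + 54*s*cos(7*pi*s/3)/(49*pi**2) - 162*sin(7*pi*s/3)/(343*pi**3); evaluating from 0 to 3: ∫_{0}^{3} (3*s**2) cos(7*pi*s/3) ds = (-162/(49*pi**2)) - (0) = -162/(49*pi**2).
Hence a_7 = (2/3)·(-162/(49*pi**2)) = -108/(49*pi**2).

-108/(49*pi**2)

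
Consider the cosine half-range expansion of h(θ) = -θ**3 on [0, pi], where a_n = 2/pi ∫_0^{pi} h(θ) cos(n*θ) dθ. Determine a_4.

a_4 = 2/pi ∫_0^{pi} (-θ**3) cos(4*θ) dθ.
Integrating by parts three times (tabular method), an antiderivative of (-θ**3) cos(4*θ) is -θ**3*sin(4*θ)/4 - 3*θ**2*cos(4*θ)/16 + 3*θ*sin(4*θ)/32 + 3*cos(4*θ)/128; evaluating from 0 to pi: ∫_{0}^{pi} (-θ**3) cos(4*θ) dθ = (3/128 - 3*pi**2/16) - (3/128) = -3*pi**2/16.
Hence a_4 = (2/pi)·(-3*pi**2/16) = -3*pi/8.

-3*pi/8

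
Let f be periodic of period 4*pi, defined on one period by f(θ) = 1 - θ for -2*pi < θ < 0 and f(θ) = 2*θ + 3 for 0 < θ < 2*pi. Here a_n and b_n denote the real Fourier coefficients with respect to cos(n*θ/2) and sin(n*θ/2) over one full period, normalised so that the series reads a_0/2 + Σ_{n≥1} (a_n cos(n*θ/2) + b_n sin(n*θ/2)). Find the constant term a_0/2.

2 + 3*pi/2

a_0 = (1/(2*pi)) ∫_{-2*pi}^{2*pi} f(θ) dθ = (1/(2*pi)) · (2*pi*(4 + 3*pi)) = 4 + 3*pi.
So the constant term a_0/2 = 2 + 3*pi/2.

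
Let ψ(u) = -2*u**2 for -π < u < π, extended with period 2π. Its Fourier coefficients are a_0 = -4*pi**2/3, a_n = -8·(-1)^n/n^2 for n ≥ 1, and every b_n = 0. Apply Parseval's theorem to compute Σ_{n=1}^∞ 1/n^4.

Parseval: a_0^2/2 + Σ a_n^2 = (1/π) ∫_{-π}^{π} ψ(u)^2 du = 8*pi**4/5.
Subtract a_0^2/2 = 8*pi**4/9: Σ a_n^2 = 32*pi**4/45.
Since a_n^2 = 64/n^4, Σ 1/n^4 = pi**4/90.

pi**4/90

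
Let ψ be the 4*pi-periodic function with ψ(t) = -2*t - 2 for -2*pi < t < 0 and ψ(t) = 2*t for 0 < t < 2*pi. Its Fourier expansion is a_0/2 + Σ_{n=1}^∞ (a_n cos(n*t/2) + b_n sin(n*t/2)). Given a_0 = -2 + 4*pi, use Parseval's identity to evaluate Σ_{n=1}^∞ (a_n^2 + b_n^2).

Parseval: a_0^2/2 + Σ_{n≥1} (a_n^2+b_n^2) = (1/(2*pi)) ∫_{-2*pi}^{2*pi} ψ(t)^2 dt = -8*pi + 4 + 32*pi**2/3.
Subtract a_0^2/2 = 2*(1 - 2*pi)**2: Σ (a_n^2+b_n^2) = 2 + 8*pi**2/3.

2 + 8*pi**2/3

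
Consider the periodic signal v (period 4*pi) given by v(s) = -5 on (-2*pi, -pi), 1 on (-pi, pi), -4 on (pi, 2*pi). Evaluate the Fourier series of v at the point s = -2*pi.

At s = -2*pi the one-sided limits are v(-2*pi^-) = -4 and v(-2*pi^+) = -5.
By Dirichlet's theorem the series converges to their average, [(-4) + (-5)]/2 = -9/2.

-9/2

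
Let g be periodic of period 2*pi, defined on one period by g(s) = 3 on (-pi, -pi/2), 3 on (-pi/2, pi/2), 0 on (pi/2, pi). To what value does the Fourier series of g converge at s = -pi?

At s = -pi the one-sided limits are g(-pi^-) = 0 and g(-pi^+) = 3.
By Dirichlet's theorem the series converges to their average, [(0) + (3)]/2 = 3/2.

3/2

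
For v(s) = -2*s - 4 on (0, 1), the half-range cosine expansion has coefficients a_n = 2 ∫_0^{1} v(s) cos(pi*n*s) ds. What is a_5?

8/(25*pi**2)

a_5 = 2 ∫_0^{1} (-2*s - 4) cos(5*pi*s) ds.
Integrating by parts (boundary term plus one more integral), an antiderivative of (-2*s - 4) cos(5*pi*s) is -2*s*sin(5*pi*s)/(5*pi) - 4*sin(5*pi*s)/(5*pi) - 2*cos(5*pi*s)/(25*pi**2); evaluating from 0 to 1: ∫_{0}^{1} (-2*s - 4) cos(5*pi*s) ds = (2/(25*pi**2)) - (-2/(25*pi**2)) = 4/(25*pi**2).
Hence a_5 = 2·(4/(25*pi**2)) = 8/(25*pi**2).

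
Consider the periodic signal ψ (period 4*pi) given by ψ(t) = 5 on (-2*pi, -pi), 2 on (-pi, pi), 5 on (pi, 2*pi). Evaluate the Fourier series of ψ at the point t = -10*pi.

t = -10*pi differs from t = -2*pi by -2 full period(s), and the series is 4*pi-periodic.
ψ is continuous at t = -2*pi with value 5, so the series converges to 5 there.

5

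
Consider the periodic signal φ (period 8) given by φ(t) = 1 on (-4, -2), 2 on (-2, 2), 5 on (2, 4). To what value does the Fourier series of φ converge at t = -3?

φ is continuous at t = -3 with value 1, so the series converges to 1 there.

1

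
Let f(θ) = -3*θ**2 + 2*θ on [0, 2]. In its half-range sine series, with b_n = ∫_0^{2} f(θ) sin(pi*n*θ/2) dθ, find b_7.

16*(6 - 49*pi**2)/(343*pi**3)

b_7 = ∫_0^{2} (-3*θ**2 + 2*θ) sin(7*pi*θ/2) dθ.
Integrating by parts twice (tabular method), an antiderivative of (-3*θ**2 + 2*θ) sin(7*pi*θ/2) is 6*θ**2*cos(7*pi*θ/2)/(7*pi) - 24*θ*sin(7*pi*θ/2)/(49*pi**2) - 4*θ*cos(7*pi*θ/2)/(7*pi) + 8*sin(7*pi*θ/2)/(49*pi**2) - 48*cos(7*pi*θ/2)/(343*pi**3); evaluating from 0 to 2: ∫_{0}^{2} (-3*θ**2 + 2*θ) sin(7*pi*θ/2) dθ = (16*(3 - 49*pi**2)/(343*pi**3)) - (-48/(343*pi**3)) = 16*(6 - 49*pi**2)/(343*pi**3).
Hence b_7 = 16*(6 - 49*pi**2)/(343*pi**3).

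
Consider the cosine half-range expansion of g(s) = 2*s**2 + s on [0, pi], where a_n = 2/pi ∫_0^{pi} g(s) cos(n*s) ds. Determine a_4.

1/2

a_4 = 2/pi ∫_0^{pi} (2*s**2 + s) cos(4*s) ds.
Integrating by parts twice (tabular method), an antiderivative of (2*s**2 + s) cos(4*s) is s**2*sin(4*s)/2 + s*sin(4*s)/4 + s*cos(4*s)/4 - sin(4*s)/16 + cos(4*s)/16; evaluating from 0 to pi: ∫_{0}^{pi} (2*s**2 + s) cos(4*s) ds = (1/16 + pi/4) - (1/16) = pi/4.
Hence a_4 = (2/pi)·(pi/4) = 1/2.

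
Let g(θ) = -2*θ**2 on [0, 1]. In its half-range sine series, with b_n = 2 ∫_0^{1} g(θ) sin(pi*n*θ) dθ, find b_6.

b_6 = 2 ∫_0^{1} (-2*θ**2) sin(6*pi*θ) dθ.
Integrating by parts twice (tabular method), an antiderivative of (-2*θ**2) sin(6*pi*θ) is θ**2*cos(6*pi*θ)/(3*pi) - θ*sin(6*pi*θ)/(9*pi**2) - cos(6*pi*θ)/(54*pi**3); evaluating from 0 to 1: ∫_{0}^{1} (-2*θ**2) sin(6*pi*θ) dθ = ((-1 + 18*pi**2)/(54*pi**3)) - (-1/(54*pi**3)) = 1/(3*pi).
Hence b_6 = 2·(1/(3*pi)) = 2/(3*pi).

2/(3*pi)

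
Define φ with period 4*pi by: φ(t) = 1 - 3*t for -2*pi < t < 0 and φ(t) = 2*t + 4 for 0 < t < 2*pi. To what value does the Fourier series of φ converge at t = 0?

At t = 0 the one-sided limits are φ(0^-) = 1 and φ(0^+) = 4.
By Dirichlet's theorem the series converges to their average, [(1) + (4)]/2 = 5/2.

5/2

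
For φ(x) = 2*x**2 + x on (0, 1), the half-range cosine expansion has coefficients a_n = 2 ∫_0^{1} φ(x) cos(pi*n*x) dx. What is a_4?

a_4 = 2 ∫_0^{1} (2*x**2 + x) cos(4*pi*x) dx.
Integrating by parts twice (tabular method), an antiderivative of (2*x**2 + x) cos(4*pi*x) is x**2*sin(4*pi*x)/(2*pi) + x*sin(4*pi*x)/(4*pi) + x*cos(4*pi*x)/(4*pi**2) - sin(4*pi*x)/(16*pi**3) + cos(4*pi*x)/(16*pi**2); evaluating from 0 to 1: ∫_{0}^{1} (2*x**2 + x) cos(4*pi*x) dx = (5/(16*pi**2)) - (1/(16*pi**2)) = 1/(4*pi**2).
Hence a_4 = 2·(1/(4*pi**2)) = 1/(2*pi**2).

1/(2*pi**2)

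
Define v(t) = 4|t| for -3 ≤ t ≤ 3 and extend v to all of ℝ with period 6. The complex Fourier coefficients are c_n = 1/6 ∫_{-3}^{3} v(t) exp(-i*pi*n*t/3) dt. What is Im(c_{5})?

0

Since v is real-valued, Im(c_{5}) = -1/6 ∫_{-3}^{3} v(t) sin(5*pi*t/3) dt = -b_{5}/2.
(v is even, so the integrand is odd over a symmetric interval and the integral vanishes.)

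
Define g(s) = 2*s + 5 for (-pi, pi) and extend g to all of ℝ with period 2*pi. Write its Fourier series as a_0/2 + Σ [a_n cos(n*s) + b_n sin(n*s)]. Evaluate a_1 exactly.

a_1 = 1/pi ∫_{-pi}^{pi} g(s) cos(s) ds.
Integrating by parts (boundary term plus one more integral), an antiderivative of (2*s + 5) cos(s) is 2*s*sin(s) + 5*sin(s) + 2*cos(s); evaluating from -pi to pi: ∫_{-pi}^{pi} (2*s + 5) cos(s) ds = (-2) - (-2) = 0.
Hence a_1 = (1/pi)·(0) = 0.

0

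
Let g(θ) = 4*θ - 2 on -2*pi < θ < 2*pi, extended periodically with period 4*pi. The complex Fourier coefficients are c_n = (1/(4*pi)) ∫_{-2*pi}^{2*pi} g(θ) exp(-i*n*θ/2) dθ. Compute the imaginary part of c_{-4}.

-2

Since g is real-valued, Im(c_{-4}) = -(1/(4*pi)) ∫_{-2*pi}^{2*pi} g(θ) sin(-2*θ) dθ = b_{4}/2.
Integrating by parts (boundary term plus one more integral), an antiderivative of (4*θ - 2) sin(-2*θ) is 2*θ*cos(2*θ) - sin(2*θ) - cos(2*θ); evaluating from -2*pi to 2*pi: ∫_{-2*pi}^{2*pi} (4*θ - 2) sin(-2*θ) dθ = (-1 + 4*pi) - (-4*pi - 1) = 8*pi.
Hence Im(c_{-4}) = (-1/(4*pi))·(8*pi) = -2.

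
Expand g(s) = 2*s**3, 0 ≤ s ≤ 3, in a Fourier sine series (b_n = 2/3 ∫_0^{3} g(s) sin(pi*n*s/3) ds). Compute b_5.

108*(-6 + 25*pi**2)/(125*pi**3)

b_5 = 2/3 ∫_0^{3} (2*s**3) sin(5*pi*s/3) ds.
Integrating by parts three times (tabular method), an antiderivative of (2*s**3) sin(5*pi*s/3) is -6*s**3*cos(5*pi*s/3)/(5*pi) + 54*s**2*sin(5*pi*s/3)/(25*pi**2) + 324*s*cos(5*pi*s/3)/(125*pi**3) - 972*sin(5*pi*s/3)/(625*pi**4); evaluating from 0 to 3: ∫_{0}^{3} (2*s**3) sin(5*pi*s/3) ds = (162*(-6 + 25*pi**2)/(125*pi**3)) - (0) = 162*(-6 + 25*pi**2)/(125*pi**3).
Hence b_5 = (2/3)·(162*(-6 + 25*pi**2)/(125*pi**3)) = 108*(-6 + 25*pi**2)/(125*pi**3).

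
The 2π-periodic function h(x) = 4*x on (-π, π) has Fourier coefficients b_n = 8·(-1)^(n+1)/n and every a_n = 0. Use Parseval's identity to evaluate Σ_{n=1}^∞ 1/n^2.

pi**2/6

Parseval: Σ b_n^2 = (1/π) ∫_{-π}^{π} h(x)^2 dx = 32*pi**2/3.
Σ b_n^2 = Σ 64/n^2, so Σ 1/n^2 = (32*pi**2/3)/64 = pi**2/6.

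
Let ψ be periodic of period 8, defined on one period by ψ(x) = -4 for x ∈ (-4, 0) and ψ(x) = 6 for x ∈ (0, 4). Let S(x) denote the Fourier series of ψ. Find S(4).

1

At x = 4 the one-sided limits are ψ(4^-) = 6 and ψ(4^+) = -4.
By Dirichlet's theorem the series converges to their average, [(6) + (-4)]/2 = 1.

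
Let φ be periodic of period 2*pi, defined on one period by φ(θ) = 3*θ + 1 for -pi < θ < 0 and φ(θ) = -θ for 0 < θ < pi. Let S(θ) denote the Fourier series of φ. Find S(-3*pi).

θ = -3*pi differs from θ = -pi by -1 full period(s), and the series is 2*pi-periodic.
At θ = -pi the one-sided limits are φ(-pi^-) = -pi and φ(-pi^+) = 1 - 3*pi.
By Dirichlet's theorem the series converges to their average, [(-pi) + (1 - 3*pi)]/2 = 1/2 - 2*pi.

1/2 - 2*pi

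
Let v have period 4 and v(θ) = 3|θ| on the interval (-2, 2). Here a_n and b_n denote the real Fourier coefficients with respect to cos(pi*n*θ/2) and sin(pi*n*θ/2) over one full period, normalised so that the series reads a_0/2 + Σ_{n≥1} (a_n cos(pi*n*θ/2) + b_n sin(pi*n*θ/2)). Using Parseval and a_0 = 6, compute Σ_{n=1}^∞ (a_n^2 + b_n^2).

Parseval: a_0^2/2 + Σ_{n≥1} (a_n^2+b_n^2) = 1/2 ∫_{-2}^{2} v(θ)^2 dθ = 24.
Subtract a_0^2/2 = 18: Σ (a_n^2+b_n^2) = 6.

6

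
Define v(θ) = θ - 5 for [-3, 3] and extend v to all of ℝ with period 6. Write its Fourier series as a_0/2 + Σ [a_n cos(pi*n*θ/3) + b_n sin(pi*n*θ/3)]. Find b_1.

b_1 = 1/3 ∫_{-3}^{3} v(θ) sin(pi*θ/3) dθ.
Integrating by parts (boundary term plus one more integral), an antiderivative of (θ - 5) sin(pi*θ/3) is -3*θ*cos(pi*θ/3)/pi + 9*sin(pi*θ/3)/pi**2 + 15*cos(pi*θ/3)/pi; evaluating from -3 to 3: ∫_{-3}^{3} (θ - 5) sin(pi*θ/3) dθ = (-6/pi) - (-24/pi) = 18/pi.
Hence b_1 = (1/3)·(18/pi) = 6/pi.

6/pi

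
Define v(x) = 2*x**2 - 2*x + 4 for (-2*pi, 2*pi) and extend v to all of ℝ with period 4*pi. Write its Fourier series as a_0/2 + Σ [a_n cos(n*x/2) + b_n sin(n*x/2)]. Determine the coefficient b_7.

-8/7

b_7 = (1/(2*pi)) ∫_{-2*pi}^{2*pi} v(x) sin(7*x/2) dx.
Integrating by parts twice (tabular method), an antiderivative of (2*x**2 - 2*x + 4) sin(7*x/2) is -4*x**2*cos(7*x/2)/7 + 16*x*sin(7*x/2)/49 + 4*x*cos(7*x/2)/7 - 8*sin(7*x/2)/49 - 360*cos(7*x/2)/343; evaluating from -2*pi to 2*pi: ∫_{-2*pi}^{2*pi} (2*x**2 - 2*x + 4) sin(7*x/2) dx = (-8*pi/7 + 360/343 + 16*pi**2/7) - (360/343 + 8*pi/7 + 16*pi**2/7) = -16*pi/7.
Hence b_7 = (1/(2*pi))·(-16*pi/7) = -8/7.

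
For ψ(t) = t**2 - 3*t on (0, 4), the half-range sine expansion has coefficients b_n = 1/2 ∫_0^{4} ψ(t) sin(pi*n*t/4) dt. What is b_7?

b_7 = 1/2 ∫_0^{4} (t**2 - 3*t) sin(7*pi*t/4) dt.
Integrating by parts twice (tabular method), an antiderivative of (t**2 - 3*t) sin(7*pi*t/4) is -4*t**2*cos(7*pi*t/4)/(7*pi) + 32*t*sin(7*pi*t/4)/(49*pi**2) + 12*t*cos(7*pi*t/4)/(7*pi) - 48*sin(7*pi*t/4)/(49*pi**2) + 128*cos(7*pi*t/4)/(343*pi**3); evaluating from 0 to 4: ∫_{0}^{4} (t**2 - 3*t) sin(7*pi*t/4) dt = (16*(-8 + 49*pi**2)/(343*pi**3)) - (128/(343*pi**3)) = 16*(-16 + 49*pi**2)/(343*pi**3).
Hence b_7 = (1/2)·(16*(-16 + 49*pi**2)/(343*pi**3)) = 8*(-16 + 49*pi**2)/(343*pi**3).

8*(-16 + 49*pi**2)/(343*pi**3)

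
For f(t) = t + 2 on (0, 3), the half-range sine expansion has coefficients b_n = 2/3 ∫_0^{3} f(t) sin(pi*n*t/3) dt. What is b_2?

b_2 = 2/3 ∫_0^{3} (t + 2) sin(2*pi*t/3) dt.
Integrating by parts (boundary term plus one more integral), an antiderivative of (t + 2) sin(2*pi*t/3) is -3*t*cos(2*pi*t/3)/(2*pi) + 9*sin(2*pi*t/3)/(4*pi**2) - 3*cos(2*pi*t/3)/pi; evaluating from 0 to 3: ∫_{0}^{3} (t + 2) sin(2*pi*t/3) dt = (-15/(2*pi)) - (-3/pi) = -9/(2*pi).
Hence b_2 = (2/3)·(-9/(2*pi)) = -3/pi.

-3/pi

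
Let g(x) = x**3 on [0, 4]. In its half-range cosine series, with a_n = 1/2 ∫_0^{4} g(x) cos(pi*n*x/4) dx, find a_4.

a_4 = 1/2 ∫_0^{4} (x**3) cos(pi*x) dx.
Integrating by parts three times (tabular method), an antiderivative of (x**3) cos(pi*x) is x**3*sin(pi*x)/pi + 3*x**2*cos(pi*x)/pi**2 - 6*x*sin(pi*x)/pi**3 - 6*cos(pi*x)/pi**4; evaluating from 0 to 4: ∫_{0}^{4} (x**3) cos(pi*x) dx = (6*(-1 + 8*pi**2)/pi**4) - (-6/pi**4) = 48/pi**2.
Hence a_4 = (1/2)·(48/pi**2) = 24/pi**2.

24/pi**2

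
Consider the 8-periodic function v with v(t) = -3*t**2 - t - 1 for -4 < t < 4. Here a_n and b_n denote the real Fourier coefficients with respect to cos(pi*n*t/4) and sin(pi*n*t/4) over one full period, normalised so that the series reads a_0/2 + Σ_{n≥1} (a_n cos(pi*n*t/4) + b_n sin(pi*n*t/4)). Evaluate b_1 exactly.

b_1 = 1/4 ∫_{-4}^{4} v(t) sin(pi*t/4) dt.
Integrating by parts twice (tabular method), an antiderivative of (-3*t**2 - t - 1) sin(pi*t/4) is 12*t**2*cos(pi*t/4)/pi - 96*t*sin(pi*t/4)/pi**2 + 4*t*cos(pi*t/4)/pi - 16*sin(pi*t/4)/pi**2 - 384*cos(pi*t/4)/pi**3 + 4*cos(pi*t/4)/pi; evaluating from -4 to 4: ∫_{-4}^{4} (-3*t**2 - t - 1) sin(pi*t/4) dt = (-212/pi + 384/pi**3) - (-180/pi + 384/pi**3) = -32/pi.
Hence b_1 = (1/4)·(-32/pi) = -8/pi.

-8/pi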